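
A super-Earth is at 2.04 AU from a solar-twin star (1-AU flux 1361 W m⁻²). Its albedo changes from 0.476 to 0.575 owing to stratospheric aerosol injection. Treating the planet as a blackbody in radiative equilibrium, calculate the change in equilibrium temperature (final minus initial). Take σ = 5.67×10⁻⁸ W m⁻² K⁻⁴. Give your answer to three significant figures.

-8.46 K

By the inverse-square law, S = 1361/2.04² = 327.0 W m⁻².
Before: T₁ = [327.0·0.524/(4σ)]^(1/4) = 165.8 K.
With α = 0.575, T₂ = 157.3 K.
Change: 157.3 − 165.8 = -8.456 K.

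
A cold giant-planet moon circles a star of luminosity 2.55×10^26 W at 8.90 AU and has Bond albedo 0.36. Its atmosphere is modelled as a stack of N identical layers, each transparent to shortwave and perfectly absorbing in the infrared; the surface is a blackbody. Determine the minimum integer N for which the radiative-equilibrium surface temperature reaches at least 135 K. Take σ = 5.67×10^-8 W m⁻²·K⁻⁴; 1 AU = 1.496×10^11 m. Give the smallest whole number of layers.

10

d = 8.90 × 1.496×10^11 m = 1.331×10^12 m.
Spreading L over a sphere of radius d: S = 2.55×10^26/(4π·1.33×10^12²) = 11.45 W m⁻².
Top-of-atmosphere balance: σT_e⁴ = S(1−α)/4 = 1.832 W m⁻² → T_e = 75.39 K.
T_s = (N+1)^(1/4)·T_e ≥ 135 K requires N+1 ≥ (T_s/T_e)⁴ = (135/75.39)⁴ = 10.283.
Rounding up, N = 10.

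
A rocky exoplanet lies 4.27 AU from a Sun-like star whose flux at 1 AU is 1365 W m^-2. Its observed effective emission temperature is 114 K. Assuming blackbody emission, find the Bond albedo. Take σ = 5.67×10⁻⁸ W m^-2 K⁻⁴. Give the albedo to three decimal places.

0.488

Flux at the orbit: S = 1365/(4.27)² = 74.86 W m^-2.
From σT⁴ = S(1−α)/4 we invert for α: 1−α = 4σT⁴/S.
σT⁴ = 9.576 W m^-2, so 4σT⁴ = 38.31 W m^-2.
Hence α = 1 − 38.31/74.86 = 0.4883.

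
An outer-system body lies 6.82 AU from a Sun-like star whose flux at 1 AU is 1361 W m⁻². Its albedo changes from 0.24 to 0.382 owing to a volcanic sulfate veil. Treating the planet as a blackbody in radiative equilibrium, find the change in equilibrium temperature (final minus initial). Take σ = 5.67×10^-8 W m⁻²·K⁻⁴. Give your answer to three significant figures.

-5.01 K

Flux at the orbit: S = 1361/(6.82)² = 29.26 W m⁻².
With α = 0.24, T₁ = 99.51 K.
After:  T₂ = [29.26·0.618/(4σ)]^(1/4) = 94.49 K.
Change: 94.49 − 99.51 = -5.015 K.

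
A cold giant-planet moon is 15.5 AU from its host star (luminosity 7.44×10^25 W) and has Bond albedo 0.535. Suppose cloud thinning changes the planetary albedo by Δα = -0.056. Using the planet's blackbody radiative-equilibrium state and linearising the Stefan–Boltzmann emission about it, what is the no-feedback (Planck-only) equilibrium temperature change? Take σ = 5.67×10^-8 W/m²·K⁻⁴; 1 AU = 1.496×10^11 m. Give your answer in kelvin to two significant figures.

Orbital distance: d = 15.5 AU = 2.319×10^12 m.
Spreading L over a sphere of radius d: S = 7.44×10^25/(4π·2.32×10^12²) = 1.101 W/m².
Unperturbed T_e = [1.101·(1−0.535)/(4σ)]^¼ = 38.76 K.
TOA radiative forcing: ΔF = −S·Δα/4 = −1.101·(-0.056)/4 = 0.01542 W/m².
Linearising σT⁴ gives d(σT⁴)/dT = 4σT_e³ = 0.01321 W/m² per K.
Hence the no-feedback warming is ΔF/(4σT_e³) = 1.17 K.

1.2 K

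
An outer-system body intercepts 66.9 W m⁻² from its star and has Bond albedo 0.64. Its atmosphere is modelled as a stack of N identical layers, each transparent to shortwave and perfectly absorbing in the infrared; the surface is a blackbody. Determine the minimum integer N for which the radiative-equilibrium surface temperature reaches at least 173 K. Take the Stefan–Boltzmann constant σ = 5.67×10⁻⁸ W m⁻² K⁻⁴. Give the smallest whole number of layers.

Top-of-atmosphere balance: σT_e⁴ = S(1−α)/4 = 6.021 W m⁻² → T_e = 101.5 K.
Need (N+1)T_e⁴ ≥ T_s⁴, i.e. N+1 ≥ (173/101.5)⁴ = 8.435.
Rounding up, N = 8.

8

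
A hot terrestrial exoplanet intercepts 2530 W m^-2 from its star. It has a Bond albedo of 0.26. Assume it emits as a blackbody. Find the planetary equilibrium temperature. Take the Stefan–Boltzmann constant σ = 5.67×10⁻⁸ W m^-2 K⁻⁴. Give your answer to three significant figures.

Absorbed flux (global mean): S(1−α)/4 = 2530·0.74/4 = 468.1 W m^-2.
Set σT⁴ = 468.1 → T = (468.1/σ)^(1/4) = 301.4 K.

301 K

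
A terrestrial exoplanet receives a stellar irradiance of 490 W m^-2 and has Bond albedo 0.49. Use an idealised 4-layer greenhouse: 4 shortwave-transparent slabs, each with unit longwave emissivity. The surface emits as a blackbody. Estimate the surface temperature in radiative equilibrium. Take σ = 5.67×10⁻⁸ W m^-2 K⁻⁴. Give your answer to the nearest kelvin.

Top-of-atmosphere balance: σT_e⁴ = S(1−α)/4 = 62.48 W m^-2 → T_e = 182.2 K.
With N = 4 opaque layers, T_s = (N+1)^(1/4)·T_e = 5^(1/4)·182.2 = 272.4 K.

272 kelvin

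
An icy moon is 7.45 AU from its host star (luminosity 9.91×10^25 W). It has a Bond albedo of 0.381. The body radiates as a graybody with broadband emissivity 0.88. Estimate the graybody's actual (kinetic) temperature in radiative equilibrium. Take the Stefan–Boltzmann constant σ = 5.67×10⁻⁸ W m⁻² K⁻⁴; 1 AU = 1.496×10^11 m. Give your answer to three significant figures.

66.6 kelvin

Orbital distance: d = 7.45 AU = 1.115×10^12 m.
S = L/(4πd²) = 6.349 W m⁻².
Absorbed flux (global mean): S(1−α)/4 = 6.349·0.619/4 = 0.9825 W m⁻².
Equating to εσT⁴ with ε = 0.88: T = (0.9825/0.88σ)^(1/4) = 66.61 K.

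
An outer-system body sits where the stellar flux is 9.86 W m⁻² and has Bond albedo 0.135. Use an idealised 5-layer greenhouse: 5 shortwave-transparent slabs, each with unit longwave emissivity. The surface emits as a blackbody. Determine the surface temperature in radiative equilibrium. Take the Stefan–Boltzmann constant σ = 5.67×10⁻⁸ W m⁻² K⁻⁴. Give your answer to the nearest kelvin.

123 K

Top-of-atmosphere balance: σT_e⁴ = S(1−α)/4 = 2.132 W m⁻² → T_e = 78.31 K.
For an N-layer opaque stack, T_s⁴ = (N+1)T_e⁴, hence T_s = (6)^(1/4)×78.31 K = 122.6 K.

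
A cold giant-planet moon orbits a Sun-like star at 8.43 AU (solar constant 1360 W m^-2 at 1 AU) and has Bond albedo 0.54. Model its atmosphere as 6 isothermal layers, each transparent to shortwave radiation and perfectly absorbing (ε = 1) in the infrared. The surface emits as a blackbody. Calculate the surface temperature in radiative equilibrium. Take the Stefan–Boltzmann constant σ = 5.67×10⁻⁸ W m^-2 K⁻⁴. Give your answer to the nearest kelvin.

Flux at the orbit: S = 1360/(8.43)² = 19.14 W m^-2.
The effective emission temperature is T_e = [S(1−α)/(4σ)]^¼ = 78.93 K.
For an N-layer opaque stack, T_s⁴ = (N+1)T_e⁴, hence T_s = (7)^(1/4)×78.93 K = 128.4 K.

128 K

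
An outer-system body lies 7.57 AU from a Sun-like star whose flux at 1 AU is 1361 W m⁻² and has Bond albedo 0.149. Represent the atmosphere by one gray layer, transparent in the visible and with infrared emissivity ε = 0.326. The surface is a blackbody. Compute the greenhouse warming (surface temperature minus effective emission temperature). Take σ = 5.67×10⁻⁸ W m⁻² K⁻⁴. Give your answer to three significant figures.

4.42 kelvin

Irradiance scales as 1/d², so S = 1361 W m⁻² × (1/7.57)² = 23.75 W m⁻².
The planet radiates to space at T_e = [S(1−α)/(4σ)]^(1/4) = 97.16 K.
Surface balance with a leaky layer gives σT_s⁴ = σT_e⁴·2/(2−ε), so T_s = T_e·[2/(2−0.326)]^(1/4) = 101.6 K.
T_s − T_e = 101.6 − 97.16 = 4.420 K.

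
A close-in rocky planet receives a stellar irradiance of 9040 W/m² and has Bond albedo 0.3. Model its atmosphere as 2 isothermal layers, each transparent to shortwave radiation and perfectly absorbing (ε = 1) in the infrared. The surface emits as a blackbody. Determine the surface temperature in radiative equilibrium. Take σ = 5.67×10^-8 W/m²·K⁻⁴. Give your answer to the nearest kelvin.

538 kelvin

Top-of-atmosphere balance: σT_e⁴ = S(1−α)/4 = 1582 W/m² → T_e = 408.7 K.
Layer-by-layer balance gives σT_s⁴ = (N+1)σT_e⁴, so T_s = 3^¼·408.7 = 537.9 K.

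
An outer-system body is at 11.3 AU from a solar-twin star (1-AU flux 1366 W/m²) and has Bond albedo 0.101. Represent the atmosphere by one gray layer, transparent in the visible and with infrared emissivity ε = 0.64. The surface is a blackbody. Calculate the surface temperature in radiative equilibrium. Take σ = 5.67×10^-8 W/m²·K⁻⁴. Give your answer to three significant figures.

88.9 K

Irradiance scales as 1/d², so S = 1366 W/m² × (1/11.3)² = 10.70 W/m².
Effective emission temperature (TOA balance): σT_e⁴ = S(1−α)/4 = 2.404 W/m² → T_e = 80.70 K.
Surface balance with a leaky layer gives σT_s⁴ = σT_e⁴·2/(2−ε), so T_s = T_e·[2/(2−0.64)]^(1/4) = 88.86 K.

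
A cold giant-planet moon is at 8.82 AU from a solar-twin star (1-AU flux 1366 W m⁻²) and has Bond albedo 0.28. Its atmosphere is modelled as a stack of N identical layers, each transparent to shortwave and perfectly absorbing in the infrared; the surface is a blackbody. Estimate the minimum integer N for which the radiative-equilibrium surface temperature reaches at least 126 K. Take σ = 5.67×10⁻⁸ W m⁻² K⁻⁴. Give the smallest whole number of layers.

Irradiance scales as 1/d², so S = 1366 W m⁻² × (1/8.82)² = 17.56 W m⁻².
Top-of-atmosphere balance: σT_e⁴ = S(1−α)/4 = 3.161 W m⁻² → T_e = 86.41 K.
Need (N+1)T_e⁴ ≥ T_s⁴, i.e. N+1 ≥ (126/86.41)⁴ = 4.521.
The minimum whole number is N = 4.

4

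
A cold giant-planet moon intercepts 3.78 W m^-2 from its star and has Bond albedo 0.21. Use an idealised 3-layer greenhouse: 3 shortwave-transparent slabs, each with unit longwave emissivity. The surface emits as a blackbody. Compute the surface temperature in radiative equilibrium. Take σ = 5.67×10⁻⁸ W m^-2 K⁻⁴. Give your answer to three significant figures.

OLR = S(1−α)/4 = 0.7466 W m^-2; the top layer radiates at T_e = 60.24 K.
Layer-by-layer balance gives σT_s⁴ = (N+1)σT_e⁴, so T_s = 4^¼·60.24 = 85.19 K.

85.2 K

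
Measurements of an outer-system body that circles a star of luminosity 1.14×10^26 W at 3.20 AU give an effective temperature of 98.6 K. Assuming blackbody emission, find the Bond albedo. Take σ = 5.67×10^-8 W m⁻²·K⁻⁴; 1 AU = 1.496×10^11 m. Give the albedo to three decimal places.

Orbital distance: d = 3.20 AU = 4.787×10^11 m.
S = L/(4πd²) = 39.59 W m⁻².
Rearranging the radiative balance, α = 1 − 4σT⁴/S.
4σT⁴ = 4·5.67×10⁻⁸·(98.6)⁴ = 21.44 W m⁻².
1−α = 21.44/39.59 = 0.5415, so α = 0.4585.

0.458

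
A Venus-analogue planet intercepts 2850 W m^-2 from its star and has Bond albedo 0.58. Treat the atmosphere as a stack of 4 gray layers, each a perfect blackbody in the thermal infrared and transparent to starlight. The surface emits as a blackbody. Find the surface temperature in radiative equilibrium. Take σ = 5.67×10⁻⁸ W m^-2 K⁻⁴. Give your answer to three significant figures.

403 K

The effective emission temperature is T_e = [S(1−α)/(4σ)]^¼ = 269.5 K.
Layer-by-layer balance gives σT_s⁴ = (N+1)σT_e⁴, so T_s = 5^¼·269.5 = 403.0 K.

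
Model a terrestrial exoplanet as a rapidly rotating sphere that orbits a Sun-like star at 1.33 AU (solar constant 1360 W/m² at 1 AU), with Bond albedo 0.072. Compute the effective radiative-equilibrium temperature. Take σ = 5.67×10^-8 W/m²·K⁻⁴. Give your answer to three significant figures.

237 K

Flux at the orbit: S = 1360/(1.33)² = 768.8 W/m².
Absorbed flux (global mean): S(1−α)/4 = 768.8·0.928/4 = 178.4 W/m².
Balancing against σT⁴: T = (178.4/5.67×10⁻⁸)^(1/4) = 236.8 K.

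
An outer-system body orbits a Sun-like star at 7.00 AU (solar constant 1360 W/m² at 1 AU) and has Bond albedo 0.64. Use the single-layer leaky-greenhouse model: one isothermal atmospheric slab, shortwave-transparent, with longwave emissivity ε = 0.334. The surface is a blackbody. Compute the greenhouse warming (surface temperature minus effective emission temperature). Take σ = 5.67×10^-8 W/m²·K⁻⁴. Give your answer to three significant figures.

3.81 kelvin

By the inverse-square law, S = 1360/7.00² = 27.76 W/m².
Effective emission temperature (TOA balance): σT_e⁴ = S(1−α)/4 = 2.498 W/m² → T_e = 81.47 K.
For a single slab of emissivity ε, T_s⁴ = 2T_e⁴/(2−ε); thus T_s = 81.47·(1.2)^(1/4) = 85.28 K.
T_s − T_e = 85.28 − 81.47 = 3.808 K.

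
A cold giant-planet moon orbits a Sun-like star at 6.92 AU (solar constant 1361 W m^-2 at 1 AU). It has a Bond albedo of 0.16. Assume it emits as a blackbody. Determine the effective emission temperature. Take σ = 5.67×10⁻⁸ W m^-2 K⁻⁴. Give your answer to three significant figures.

101 K

Flux at the orbit: S = 1361/(6.92)² = 28.42 W m^-2.
The planet absorbs (1−α)S over its disc πR² and re-emits over 4πR², so the mean absorbed flux is (1−0.16)·28.42/4 = 5.969 W m^-2.
In equilibrium σT⁴ equals this, so T = 101.3 K.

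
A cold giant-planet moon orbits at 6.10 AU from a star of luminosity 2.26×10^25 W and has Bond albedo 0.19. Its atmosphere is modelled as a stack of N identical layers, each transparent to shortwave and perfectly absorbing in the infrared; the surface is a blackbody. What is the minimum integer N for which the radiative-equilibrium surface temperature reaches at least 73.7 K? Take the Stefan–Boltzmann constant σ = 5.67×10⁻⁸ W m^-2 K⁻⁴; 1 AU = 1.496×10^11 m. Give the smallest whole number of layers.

3

d = 6.10 × 1.496×10^11 m = 9.126×10^11 m.
Spreading L over a sphere of radius d: S = 2.26×10^25/(4π·9.13×10^11²) = 2.160 W m^-2.
The effective emission temperature is T_e = [S(1−α)/(4σ)]^¼ = 52.70 K.
Since T_s⁴ = (N+1)T_e⁴, we need N ≥ (T_s/T_e)⁴ − 1 = 2.825.
The minimum whole number is N = 3.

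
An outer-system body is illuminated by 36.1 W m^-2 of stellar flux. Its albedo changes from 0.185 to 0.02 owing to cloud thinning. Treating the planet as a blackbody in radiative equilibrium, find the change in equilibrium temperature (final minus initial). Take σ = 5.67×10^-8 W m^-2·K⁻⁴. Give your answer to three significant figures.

Initial: T₁ = [S(1−0.185)/(4σ)]^(1/4) = 106.7 K.
With α = 0.02, T₂ = 111.8 K.
ΔT = T₂ − T₁ = 5.034 K.

5.03 K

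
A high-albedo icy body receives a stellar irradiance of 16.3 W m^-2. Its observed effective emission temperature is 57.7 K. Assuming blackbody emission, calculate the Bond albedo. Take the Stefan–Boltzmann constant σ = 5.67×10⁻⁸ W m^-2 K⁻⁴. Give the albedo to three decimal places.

0.846

Rearranging the radiative balance, α = 1 − 4σT⁴/S.
σT⁴ = 0.6285 W m^-2, so 4σT⁴ = 2.514 W m^-2.
1−α = 2.514/16.30 = 0.1542, so α = 0.8458.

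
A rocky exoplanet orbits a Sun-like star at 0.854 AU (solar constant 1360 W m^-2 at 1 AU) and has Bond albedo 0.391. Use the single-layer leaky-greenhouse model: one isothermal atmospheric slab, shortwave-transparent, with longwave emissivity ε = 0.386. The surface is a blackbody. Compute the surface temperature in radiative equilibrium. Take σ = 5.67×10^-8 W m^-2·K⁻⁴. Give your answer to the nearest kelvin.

281 kelvin

By the inverse-square law, S = 1360/0.854² = 1865 W m^-2.
The planet radiates to space at T_e = [S(1−α)/(4σ)]^(1/4) = 266.0 K.
For a single slab of emissivity ε, T_s⁴ = 2T_e⁴/(2−ε); thus T_s = 266.0·(1.239)^(1/4) = 280.7 K.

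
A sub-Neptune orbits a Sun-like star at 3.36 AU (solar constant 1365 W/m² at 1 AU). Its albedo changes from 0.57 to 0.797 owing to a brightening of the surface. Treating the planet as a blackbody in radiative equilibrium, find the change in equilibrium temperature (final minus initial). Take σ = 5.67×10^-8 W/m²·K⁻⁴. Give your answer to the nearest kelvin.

By the inverse-square law, S = 1365/3.36² = 120.9 W/m².
With α = 0.57, T₁ = 123.0 K.
After:  T₂ = [120.9·0.203/(4σ)]^(1/4) = 102.0 K.
ΔT = T₂ − T₁ = -21.05 K.

-21 K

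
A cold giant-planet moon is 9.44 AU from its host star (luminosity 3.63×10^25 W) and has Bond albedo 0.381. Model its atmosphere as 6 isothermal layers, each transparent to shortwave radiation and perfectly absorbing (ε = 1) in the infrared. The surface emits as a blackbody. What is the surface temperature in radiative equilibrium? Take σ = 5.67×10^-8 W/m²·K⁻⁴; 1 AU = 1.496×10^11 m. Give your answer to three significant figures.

72.5 K

d = 9.44 × 1.496×10^11 m = 1.412×10^12 m.
Spreading L over a sphere of radius d: S = 3.63×10^25/(4π·1.41×10^12²) = 1.448 W/m².
The effective emission temperature is T_e = [S(1−α)/(4σ)]^¼ = 44.59 K.
For an N-layer opaque stack, T_s⁴ = (N+1)T_e⁴, hence T_s = (7)^(1/4)×44.59 K = 72.53 K.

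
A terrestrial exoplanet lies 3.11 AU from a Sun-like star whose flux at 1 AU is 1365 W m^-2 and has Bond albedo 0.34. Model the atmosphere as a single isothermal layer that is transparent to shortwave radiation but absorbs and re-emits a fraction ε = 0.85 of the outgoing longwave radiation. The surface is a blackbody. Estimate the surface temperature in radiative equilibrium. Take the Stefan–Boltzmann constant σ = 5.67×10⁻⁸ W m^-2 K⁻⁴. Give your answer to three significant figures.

163 K

Irradiance scales as 1/d², so S = 1365 W m^-2 × (1/3.11)² = 141.1 W m^-2.
The planet radiates to space at T_e = [S(1−α)/(4σ)]^(1/4) = 142.4 K.
For a single slab of emissivity ε, T_s⁴ = 2T_e⁴/(2−ε); thus T_s = 142.4·(1.739)^(1/4) = 163.5 K.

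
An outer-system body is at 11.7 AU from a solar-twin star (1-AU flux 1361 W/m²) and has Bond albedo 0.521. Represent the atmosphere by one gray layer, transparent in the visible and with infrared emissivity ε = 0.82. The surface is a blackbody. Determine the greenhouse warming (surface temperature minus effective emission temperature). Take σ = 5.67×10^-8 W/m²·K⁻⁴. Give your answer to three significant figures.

Irradiance scales as 1/d², so S = 1361 W/m² × (1/11.7)² = 9.942 W/m².
Effective emission temperature (TOA balance): σT_e⁴ = S(1−α)/4 = 1.191 W/m² → T_e = 67.69 K.
The surface balance (absorbed SW + ε·downward IR = σT_s⁴) with T_a⁴ = T_s⁴/2 reduces to T_s = T_e·[2/(2−ε)]^¼ = 77.24 K.
T_s − T_e = 77.24 − 67.69 = 9.545 K.

9.54 K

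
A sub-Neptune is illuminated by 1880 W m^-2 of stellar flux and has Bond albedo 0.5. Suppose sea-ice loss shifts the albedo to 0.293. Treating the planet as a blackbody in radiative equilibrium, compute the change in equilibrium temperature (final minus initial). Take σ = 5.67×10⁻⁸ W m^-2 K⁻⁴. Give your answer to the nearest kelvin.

With α = 0.5, T₁ = 253.7 K.
Final:   T₂ = [S(1−0.293)/(4σ)]^(1/4) = 276.7 K.
Change: 276.7 − 253.7 = 22.95 K.

23 kelvin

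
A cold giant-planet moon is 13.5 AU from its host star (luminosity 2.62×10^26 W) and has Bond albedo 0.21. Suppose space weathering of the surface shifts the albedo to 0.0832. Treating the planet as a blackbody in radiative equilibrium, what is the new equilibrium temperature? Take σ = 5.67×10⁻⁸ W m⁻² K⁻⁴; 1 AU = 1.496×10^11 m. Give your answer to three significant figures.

Orbital distance: d = 13.5 AU = 2.020×10^12 m.
S = L/(4πd²) = 5.112 W m⁻².
New equilibrium: T₂ = [(1−0.0832)·5.112/(4σ)]^(1/4) = 67.42 K.

67.4 kelvin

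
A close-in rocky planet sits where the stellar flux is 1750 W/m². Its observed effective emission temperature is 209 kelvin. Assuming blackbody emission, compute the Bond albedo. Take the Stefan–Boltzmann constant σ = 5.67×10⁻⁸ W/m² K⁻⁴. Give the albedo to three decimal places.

From σT⁴ = S(1−α)/4 we invert for α: 1−α = 4σT⁴/S.
4σT⁴ = 4·5.67×10⁻⁸·(209)⁴ = 432.7 W/m².
1−α = 432.7/1750 = 0.2473, so α = 0.7527.

0.753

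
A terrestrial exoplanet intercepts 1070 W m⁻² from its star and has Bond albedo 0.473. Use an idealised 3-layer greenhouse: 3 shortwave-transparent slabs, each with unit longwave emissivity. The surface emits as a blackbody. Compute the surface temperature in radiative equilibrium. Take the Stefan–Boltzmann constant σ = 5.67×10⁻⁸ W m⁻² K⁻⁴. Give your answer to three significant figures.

316 K

OLR = S(1−α)/4 = 141.0 W m⁻²; the top layer radiates at T_e = 223.3 K.
With N = 3 opaque layers, T_s = (N+1)^(1/4)·T_e = 4^(1/4)·223.3 = 315.8 K.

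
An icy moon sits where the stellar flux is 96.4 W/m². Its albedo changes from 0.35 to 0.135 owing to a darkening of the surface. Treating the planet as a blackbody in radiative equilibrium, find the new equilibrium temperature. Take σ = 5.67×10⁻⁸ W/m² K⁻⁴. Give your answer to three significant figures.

138 kelvin

With the new albedo, S(1−α₂)/4 = 20.85 W/m², so T₂ = 138.5 K.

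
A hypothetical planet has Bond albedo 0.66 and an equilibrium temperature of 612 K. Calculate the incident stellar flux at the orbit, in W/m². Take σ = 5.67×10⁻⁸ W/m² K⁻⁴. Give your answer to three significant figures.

Invert the energy balance for S: S = 4σT⁴/(1−α).
The emitted flux is σT⁴ = 7954 W/m².
S = 4·7954/0.34 = 93580 W/m².

93600 W/m²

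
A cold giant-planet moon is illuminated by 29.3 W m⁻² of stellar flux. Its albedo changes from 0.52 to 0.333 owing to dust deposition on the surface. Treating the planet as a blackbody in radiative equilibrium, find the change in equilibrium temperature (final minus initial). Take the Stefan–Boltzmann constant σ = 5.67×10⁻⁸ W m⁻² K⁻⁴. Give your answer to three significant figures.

Before: T₁ = [29.30·0.48/(4σ)]^(1/4) = 88.74 K.
With α = 0.333, T₂ = 96.35 K.
Change: 96.35 − 88.74 = 7.607 K.

7.61 kelvin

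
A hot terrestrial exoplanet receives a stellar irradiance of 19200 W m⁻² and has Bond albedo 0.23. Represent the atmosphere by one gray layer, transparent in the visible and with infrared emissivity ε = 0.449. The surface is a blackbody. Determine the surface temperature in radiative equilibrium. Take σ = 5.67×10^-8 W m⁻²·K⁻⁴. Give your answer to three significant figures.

Effective emission temperature (TOA balance): σT_e⁴ = S(1−α)/4 = 3696 W m⁻² → T_e = 505.3 K.
Surface balance with a leaky layer gives σT_s⁴ = σT_e⁴·2/(2−ε), so T_s = T_e·[2/(2−0.449)]^(1/4) = 538.4 K.

538 kelvin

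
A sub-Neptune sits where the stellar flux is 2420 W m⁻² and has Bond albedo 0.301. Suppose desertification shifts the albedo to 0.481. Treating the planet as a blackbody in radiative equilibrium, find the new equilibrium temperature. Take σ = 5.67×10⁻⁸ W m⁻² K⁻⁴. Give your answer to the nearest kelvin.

273 K

T₂ = [S(1−α₂)/(4σ)]^(1/4) = [2420·0.519/(4σ)]^(1/4) = 272.8 K.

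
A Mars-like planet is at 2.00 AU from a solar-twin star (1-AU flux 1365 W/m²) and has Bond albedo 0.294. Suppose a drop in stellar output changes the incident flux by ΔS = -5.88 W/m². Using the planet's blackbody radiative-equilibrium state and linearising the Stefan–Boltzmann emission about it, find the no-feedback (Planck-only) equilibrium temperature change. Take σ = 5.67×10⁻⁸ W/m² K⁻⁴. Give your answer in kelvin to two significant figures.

-0.78 kelvin

Irradiance scales as 1/d², so S = 1365 W/m² × (1/2.00)² = 341.2 W/m².
The baseline emission temperature is T_e = 180.5 K.
Only a fraction (1−α) is absorbed and it's spread over 4πR², so ΔF = (1−α)ΔS/4 = -1.038 W/m².
Planck response: λ_P = 4σT_e³ = 4·5.67×10⁻⁸·(180.5)³ = 1.335 W/m²/K.
ΔT₀ = ΔF/λ_P = -1.038/1.335 = -0.778 K.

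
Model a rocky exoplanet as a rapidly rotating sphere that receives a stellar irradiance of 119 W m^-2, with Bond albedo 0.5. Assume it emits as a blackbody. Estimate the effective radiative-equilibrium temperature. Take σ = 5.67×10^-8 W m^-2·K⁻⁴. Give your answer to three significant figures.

The planet absorbs (1−α)S over its disc πR² and re-emits over 4πR², so the mean absorbed flux is (1−0.5)·119.0/4 = 14.88 W m^-2.
Set σT⁴ = 14.88 → T = (14.88/σ)^(1/4) = 127.3 K.

127 K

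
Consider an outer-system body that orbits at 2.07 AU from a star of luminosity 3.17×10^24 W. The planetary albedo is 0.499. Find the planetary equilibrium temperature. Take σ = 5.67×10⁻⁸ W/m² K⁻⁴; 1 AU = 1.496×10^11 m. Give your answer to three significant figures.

Orbital distance: d = 2.07 AU = 3.097×10^11 m.
S = L/(4πd²) = 2.631 W/m².
Averaging over the sphere, the absorbed flux is S(1−α)/4 = 0.3295 W/m².
Set σT⁴ = 0.3295 → T = (0.3295/σ)^(1/4) = 49.10 K.

49.1 K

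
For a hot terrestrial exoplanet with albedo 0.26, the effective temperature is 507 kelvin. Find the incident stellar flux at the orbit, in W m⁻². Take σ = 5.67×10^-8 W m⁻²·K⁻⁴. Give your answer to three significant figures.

20300 W m⁻²

Invert the energy balance for S: S = 4σT⁴/(1−α).
The emitted flux is σT⁴ = 3746 W m⁻².
So S = 4×3746/(1−0.26) = 20250 W m⁻².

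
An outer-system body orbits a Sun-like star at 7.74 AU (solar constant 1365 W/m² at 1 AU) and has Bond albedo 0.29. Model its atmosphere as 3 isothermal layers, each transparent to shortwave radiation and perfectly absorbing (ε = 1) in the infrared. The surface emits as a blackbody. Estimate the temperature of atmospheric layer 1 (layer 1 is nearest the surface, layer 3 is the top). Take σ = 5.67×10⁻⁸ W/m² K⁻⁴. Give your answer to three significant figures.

By the inverse-square law, S = 1365/7.74² = 22.79 W/m².
OLR = S(1−α)/4 = 4.044 W/m²; the top layer radiates at T_e = 91.90 K.
Each opaque layer satisfies 2T_j⁴ = T_{j−1}⁴ + T_{j+1}⁴, giving T_k⁴ = (N+1−k)T_e⁴.
With k = 1: T_1 = (3+1−1)^¼·91.90 K = 120.9 K.

121 kelvin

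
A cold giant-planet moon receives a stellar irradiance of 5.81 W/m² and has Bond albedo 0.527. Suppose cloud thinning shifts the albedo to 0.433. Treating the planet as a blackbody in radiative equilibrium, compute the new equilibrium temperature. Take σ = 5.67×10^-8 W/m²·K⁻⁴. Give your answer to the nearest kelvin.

With the new albedo, S(1−α₂)/4 = 0.8236 W/m², so T₂ = 61.73 K.

62 K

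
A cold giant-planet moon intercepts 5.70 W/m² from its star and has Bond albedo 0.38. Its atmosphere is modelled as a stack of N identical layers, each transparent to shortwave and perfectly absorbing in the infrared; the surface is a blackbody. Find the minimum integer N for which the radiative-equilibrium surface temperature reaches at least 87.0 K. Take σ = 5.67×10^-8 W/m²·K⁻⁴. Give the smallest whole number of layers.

The effective emission temperature is T_e = [S(1−α)/(4σ)]^¼ = 62.83 K.
Since T_s⁴ = (N+1)T_e⁴, we need N ≥ (T_s/T_e)⁴ − 1 = 2.677.
The minimum whole number is N = 3.

3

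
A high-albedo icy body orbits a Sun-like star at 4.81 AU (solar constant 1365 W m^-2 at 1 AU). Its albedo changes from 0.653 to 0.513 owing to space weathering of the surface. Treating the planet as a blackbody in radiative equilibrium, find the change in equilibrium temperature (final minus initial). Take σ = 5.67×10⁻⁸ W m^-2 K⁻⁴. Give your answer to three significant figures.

Irradiance scales as 1/d², so S = 1365 W m^-2 × (1/4.81)² = 59.00 W m^-2.
Before: T₁ = [59.00·0.347/(4σ)]^(1/4) = 97.47 K.
Final:   T₂ = [S(1−0.513)/(4σ)]^(1/4) = 106.1 K.
Change: 106.1 − 97.47 = 8.619 K.

8.62 K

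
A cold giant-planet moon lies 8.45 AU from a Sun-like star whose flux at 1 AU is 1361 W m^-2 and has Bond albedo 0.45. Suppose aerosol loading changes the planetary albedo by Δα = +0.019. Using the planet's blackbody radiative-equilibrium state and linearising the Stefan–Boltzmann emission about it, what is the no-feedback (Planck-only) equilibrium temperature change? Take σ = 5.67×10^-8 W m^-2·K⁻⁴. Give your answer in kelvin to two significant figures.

-0.71 K

Flux at the orbit: S = 1361/(8.45)² = 19.06 W m^-2.
Unperturbed T_e = [19.06·(1−0.45)/(4σ)]^¼ = 82.45 K.
TOA radiative forcing: ΔF = −S·Δα/4 = −19.06·(+0.019)/4 = -0.09054 W m^-2.
The Planck feedback parameter is 4σT_e³ = 0.1271 W m^-2/K.
Hence the no-feedback warming is ΔF/(4σT_e³) = -0.712 K.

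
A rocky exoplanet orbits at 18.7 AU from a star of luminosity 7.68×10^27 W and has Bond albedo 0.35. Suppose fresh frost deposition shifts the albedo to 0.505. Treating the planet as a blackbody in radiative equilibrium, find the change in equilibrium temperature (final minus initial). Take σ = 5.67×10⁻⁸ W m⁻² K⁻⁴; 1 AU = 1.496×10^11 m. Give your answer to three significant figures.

-8.05 K

Orbital distance: d = 18.7 AU = 2.798×10^12 m.
Flux at the orbit: S = L/(4πd²) = 7.68×10^27/(4π·(2.80×10^12)²) = 78.09 W m⁻².
With α = 0.35, T₁ = 122.3 K.
Final:   T₂ = [S(1−0.505)/(4σ)]^(1/4) = 114.3 K.
ΔT = T₂ − T₁ = -8.053 K.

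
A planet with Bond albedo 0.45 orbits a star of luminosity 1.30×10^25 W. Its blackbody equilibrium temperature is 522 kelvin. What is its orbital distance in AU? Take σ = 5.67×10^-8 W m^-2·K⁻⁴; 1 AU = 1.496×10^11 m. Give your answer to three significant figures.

Required flux: S = 4σT⁴/(1−α) = 30620 W m^-2.
Then d = [L/(4πS)]^(1/2) = 5.813×10^9 m, i.e. 0.03886 AU.

0.0389 AU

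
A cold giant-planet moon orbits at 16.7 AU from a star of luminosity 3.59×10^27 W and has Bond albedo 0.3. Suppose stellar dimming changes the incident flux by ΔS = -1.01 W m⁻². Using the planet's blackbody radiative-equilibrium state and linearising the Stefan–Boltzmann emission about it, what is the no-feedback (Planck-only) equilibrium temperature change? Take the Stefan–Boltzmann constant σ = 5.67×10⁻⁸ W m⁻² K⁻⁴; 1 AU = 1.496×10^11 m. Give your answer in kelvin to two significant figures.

Orbital distance: d = 16.7 AU = 2.498×10^12 m.
S = L/(4πd²) = 45.77 W m⁻².
The baseline emission temperature is T_e = 109.0 K.
Only a fraction (1−α) is absorbed and it's spread over 4πR², so ΔF = (1−α)ΔS/4 = -0.1767 W m⁻².
The Planck feedback parameter is 4σT_e³ = 0.2939 W m⁻²/K.
ΔT₀ = ΔF/λ_P = -0.1767/0.2939 = -0.601 K.

-0.60 K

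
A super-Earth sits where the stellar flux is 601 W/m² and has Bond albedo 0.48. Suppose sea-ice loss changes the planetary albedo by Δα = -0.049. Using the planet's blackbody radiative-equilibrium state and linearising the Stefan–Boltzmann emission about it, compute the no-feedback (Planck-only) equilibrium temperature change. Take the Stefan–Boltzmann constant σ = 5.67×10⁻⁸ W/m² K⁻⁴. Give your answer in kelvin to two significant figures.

4.5 K

Unperturbed T_e = [601.0·(1−0.48)/(4σ)]^¼ = 192.7 K.
TOA radiative forcing: ΔF = −S·Δα/4 = −601.0·(-0.049)/4 = 7.362 W/m².
Linearising σT⁴ gives d(σT⁴)/dT = 4σT_e³ = 1.622 W/m² per K.
Hence the no-feedback warming is ΔF/(4σT_e³) = 4.54 K.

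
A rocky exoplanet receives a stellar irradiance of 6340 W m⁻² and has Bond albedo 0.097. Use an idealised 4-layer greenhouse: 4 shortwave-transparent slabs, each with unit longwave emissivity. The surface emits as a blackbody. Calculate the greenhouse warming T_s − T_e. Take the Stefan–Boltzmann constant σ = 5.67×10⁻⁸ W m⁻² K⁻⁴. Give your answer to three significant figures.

Top-of-atmosphere balance: σT_e⁴ = S(1−α)/4 = 1431 W m⁻² → T_e = 398.6 K.
T_s = (N+1)^(1/4)·T_e = 596.0 K.
So the greenhouse effect raises the surface by 596.0 − 398.6 = 197.4 K.

197 K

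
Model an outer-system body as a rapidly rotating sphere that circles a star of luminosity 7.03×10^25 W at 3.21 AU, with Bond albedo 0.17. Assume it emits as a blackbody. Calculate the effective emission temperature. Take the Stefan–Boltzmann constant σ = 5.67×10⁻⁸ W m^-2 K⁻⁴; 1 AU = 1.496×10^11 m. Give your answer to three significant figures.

d = 3.21 × 1.496×10^11 m = 4.802×10^11 m.
Spreading L over a sphere of radius d: S = 7.03×10^25/(4π·4.80×10^11²) = 24.26 W m^-2.
The planet absorbs (1−α)S over its disc πR² and re-emits over 4πR², so the mean absorbed flux is (1−0.17)·24.26/4 = 5.034 W m^-2.
In equilibrium σT⁴ equals this, so T = 97.07 K.

97.1 K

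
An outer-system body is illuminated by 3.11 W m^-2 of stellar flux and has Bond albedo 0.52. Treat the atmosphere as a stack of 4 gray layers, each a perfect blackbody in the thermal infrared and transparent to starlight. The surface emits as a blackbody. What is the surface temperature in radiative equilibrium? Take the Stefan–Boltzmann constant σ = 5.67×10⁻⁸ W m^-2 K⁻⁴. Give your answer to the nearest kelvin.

OLR = S(1−α)/4 = 0.3732 W m^-2; the top layer radiates at T_e = 50.65 K.
For an N-layer opaque stack, T_s⁴ = (N+1)T_e⁴, hence T_s = (5)^(1/4)×50.65 K = 75.74 K.

76 K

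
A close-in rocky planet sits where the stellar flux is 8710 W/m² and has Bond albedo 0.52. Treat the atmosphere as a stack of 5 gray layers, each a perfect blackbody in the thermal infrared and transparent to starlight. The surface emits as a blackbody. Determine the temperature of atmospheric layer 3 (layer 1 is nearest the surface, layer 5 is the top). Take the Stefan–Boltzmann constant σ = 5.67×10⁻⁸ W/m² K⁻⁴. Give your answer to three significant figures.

485 kelvin

Top-of-atmosphere balance: σT_e⁴ = S(1−α)/4 = 1045 W/m² → T_e = 368.5 K.
Each opaque layer satisfies 2T_j⁴ = T_{j−1}⁴ + T_{j+1}⁴, giving T_k⁴ = (N+1−k)T_e⁴.
With k = 3: T_3 = (5+1−3)^¼·368.5 K = 484.9 K.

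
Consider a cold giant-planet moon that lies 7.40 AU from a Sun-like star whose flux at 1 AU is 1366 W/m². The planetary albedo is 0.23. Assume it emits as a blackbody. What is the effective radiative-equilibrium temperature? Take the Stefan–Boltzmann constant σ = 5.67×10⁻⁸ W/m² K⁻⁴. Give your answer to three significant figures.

95.9 K

Flux at the orbit: S = 1366/(7.40)² = 24.95 W/m².
Averaging over the sphere, the absorbed flux is S(1−α)/4 = 4.802 W/m².
In equilibrium σT⁴ equals this, so T = 95.93 K.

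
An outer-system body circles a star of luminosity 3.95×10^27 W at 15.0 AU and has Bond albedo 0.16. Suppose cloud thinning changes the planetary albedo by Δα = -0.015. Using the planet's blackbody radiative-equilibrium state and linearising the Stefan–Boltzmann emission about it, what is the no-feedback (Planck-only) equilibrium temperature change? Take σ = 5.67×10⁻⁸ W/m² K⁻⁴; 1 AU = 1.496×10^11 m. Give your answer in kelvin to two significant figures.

0.55 kelvin

Orbital distance: d = 15.0 AU = 2.244×10^12 m.
Spreading L over a sphere of radius d: S = 3.95×10^27/(4π·2.24×10^12²) = 62.42 W/m².
The baseline emission temperature is T_e = 123.3 K.
TOA radiative forcing: ΔF = −S·Δα/4 = −62.42·(-0.015)/4 = 0.2341 W/m².
Linearising σT⁴ gives d(σT⁴)/dT = 4σT_e³ = 0.4252 W/m² per K.
Hence the no-feedback warming is ΔF/(4σT_e³) = 0.550 K.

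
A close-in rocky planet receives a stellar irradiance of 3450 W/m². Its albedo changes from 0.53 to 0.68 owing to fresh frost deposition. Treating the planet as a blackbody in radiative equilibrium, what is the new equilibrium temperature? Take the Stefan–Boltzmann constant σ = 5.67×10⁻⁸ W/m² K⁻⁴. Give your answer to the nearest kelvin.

264 kelvin

With the new albedo, S(1−α₂)/4 = 276.0 W/m², so T₂ = 264.1 K.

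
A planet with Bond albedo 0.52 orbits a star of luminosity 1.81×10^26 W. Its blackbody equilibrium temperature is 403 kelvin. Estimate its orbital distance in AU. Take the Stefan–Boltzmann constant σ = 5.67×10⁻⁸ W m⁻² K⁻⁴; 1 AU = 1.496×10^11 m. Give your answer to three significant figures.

Energy balance gives S = 4σT⁴/(1−α) = 12460 W m⁻².
From L = 4πd²S, d = √(1.81×10^26/(4π·12460)) = 3.400×10^10 m = 0.2272 AU.

0.227 AU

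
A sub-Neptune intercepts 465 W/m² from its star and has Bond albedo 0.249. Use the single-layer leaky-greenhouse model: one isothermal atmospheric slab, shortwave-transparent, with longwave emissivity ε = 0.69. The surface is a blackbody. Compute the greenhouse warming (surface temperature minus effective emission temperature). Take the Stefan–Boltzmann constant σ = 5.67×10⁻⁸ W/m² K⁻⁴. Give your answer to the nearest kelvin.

22 K

Effective emission temperature (TOA balance): σT_e⁴ = S(1−α)/4 = 87.30 W/m² → T_e = 198.1 K.
For a single slab of emissivity ε, T_s⁴ = 2T_e⁴/(2−ε); thus T_s = 198.1·(1.527)^(1/4) = 220.2 K.
Greenhouse warming: T_s − T_e = 22.10 K.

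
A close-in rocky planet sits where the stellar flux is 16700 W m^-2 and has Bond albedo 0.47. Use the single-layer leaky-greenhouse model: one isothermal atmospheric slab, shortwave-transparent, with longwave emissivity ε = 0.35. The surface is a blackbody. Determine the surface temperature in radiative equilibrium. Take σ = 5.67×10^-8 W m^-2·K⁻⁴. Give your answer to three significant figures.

466 K

At the top of the atmosphere, σT_e⁴ = S(1−α)/4 = 2213 W m^-2, giving T_e = 444.5 K.
Surface balance with a leaky layer gives σT_s⁴ = σT_e⁴·2/(2−ε), so T_s = T_e·[2/(2−0.35)]^(1/4) = 466.4 K.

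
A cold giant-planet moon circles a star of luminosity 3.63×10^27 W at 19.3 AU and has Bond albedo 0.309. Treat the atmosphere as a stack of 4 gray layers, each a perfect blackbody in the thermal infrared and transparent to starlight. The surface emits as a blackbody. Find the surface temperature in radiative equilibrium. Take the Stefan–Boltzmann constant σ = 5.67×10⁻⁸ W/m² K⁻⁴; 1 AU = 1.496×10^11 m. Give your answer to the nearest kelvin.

152 kelvin

d = 19.3 × 1.496×10^11 m = 2.887×10^12 m.
Flux at the orbit: S = L/(4πd²) = 3.63×10^27/(4π·(2.89×10^12)²) = 34.65 W/m².
Top-of-atmosphere balance: σT_e⁴ = S(1−α)/4 = 5.986 W/m² → T_e = 101.4 K.
Layer-by-layer balance gives σT_s⁴ = (N+1)σT_e⁴, so T_s = 5^¼·101.4 = 151.6 K.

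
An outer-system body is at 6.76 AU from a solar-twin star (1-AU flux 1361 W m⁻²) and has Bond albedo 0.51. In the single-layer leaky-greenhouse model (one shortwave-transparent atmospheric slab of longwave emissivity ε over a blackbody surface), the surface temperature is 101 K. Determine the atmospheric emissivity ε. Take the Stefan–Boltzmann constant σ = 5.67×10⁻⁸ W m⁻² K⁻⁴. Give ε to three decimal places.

0.763

By the inverse-square law, S = 1361/6.76² = 29.78 W m⁻².
Effective temperature: T_e = [S(1−α)/(4σ)]^(1/4) = 89.56 K.
T_s⁴ = T_e⁴·2/(2−ε) → ε = 2 − 2(T_e/T_s)⁴ = 2 − 2·(89.56/101)⁴ = 0.7633.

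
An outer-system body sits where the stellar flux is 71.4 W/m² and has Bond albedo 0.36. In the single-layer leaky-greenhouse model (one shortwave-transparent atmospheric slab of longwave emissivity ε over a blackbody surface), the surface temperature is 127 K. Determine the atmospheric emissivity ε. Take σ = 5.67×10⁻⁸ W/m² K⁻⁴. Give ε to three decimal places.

TOA balance gives T_e = 119.1 K.
T_s⁴ = T_e⁴·2/(2−ε) → ε = 2 − 2(T_e/T_s)⁴ = 2 − 2·(119.1/127)⁴ = 0.4510.

0.451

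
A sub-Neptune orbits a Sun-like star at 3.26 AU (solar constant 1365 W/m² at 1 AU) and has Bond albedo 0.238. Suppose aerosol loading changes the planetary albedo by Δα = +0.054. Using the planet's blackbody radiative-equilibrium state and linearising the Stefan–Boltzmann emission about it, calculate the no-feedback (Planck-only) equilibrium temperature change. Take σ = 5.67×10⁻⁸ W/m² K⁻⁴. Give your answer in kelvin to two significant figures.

Irradiance scales as 1/d², so S = 1365 W/m² × (1/3.26)² = 128.4 W/m².
The baseline emission temperature is T_e = 144.1 K.
TOA radiative forcing: ΔF = −S·Δα/4 = −128.4·(+0.054)/4 = -1.734 W/m².
Linearising σT⁴ gives d(σT⁴)/dT = 4σT_e³ = 0.6790 W/m² per K.
ΔT₀ = ΔF/λ_P = -1.734/0.6790 = -2.55 K.

-2.6 K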